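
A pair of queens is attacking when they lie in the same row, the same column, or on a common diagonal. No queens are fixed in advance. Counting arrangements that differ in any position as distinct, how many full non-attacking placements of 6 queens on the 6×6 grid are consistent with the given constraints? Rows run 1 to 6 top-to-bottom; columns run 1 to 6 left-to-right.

Branch on row 1: col 1 → 0; col 2 → 1; col 3 → 1; col 4 → 1; col 5 → 1; col 6 → 0.
Sum: 0 + 1 + 1 + 1 + 1 + 0 = 4.
(This is the classic 6-queens count.)

4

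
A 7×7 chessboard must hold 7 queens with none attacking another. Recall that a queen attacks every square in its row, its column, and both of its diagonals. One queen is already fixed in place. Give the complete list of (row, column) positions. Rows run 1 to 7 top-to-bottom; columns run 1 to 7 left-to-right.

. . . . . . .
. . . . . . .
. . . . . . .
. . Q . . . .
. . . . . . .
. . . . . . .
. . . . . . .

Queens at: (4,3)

Row 1: attacked by (4,3)→{3,6}. Safe: 1, 2, 4, 5, 7. Place at column 1.
Row 2: attacked by (1,1)→{1,2}; (4,3)→{1,3,5}. Safe: 4, 6, 7. Place at column 4.
Row 3: attacked by (1,1)→{1,3}; (2,4)→{3,4,5}; (4,3)→{2,3,4}. Safe: 6, 7. Place at column 7.
Row 5: attacked by (1,1)→{1,5}; (2,4)→{1,4,7}; (3,7)→{5,7}; (4,3)→{2,3,4}. Safe: 6. Place at column 6.
Row 6: attacked by (1,1)→{1,6}; (2,4)→{4}; (3,7)→{4,7}; (4,3)→{1,3,5}; (5,6)→{5,6,7}. Safe: 2. Place at column 2.
Row 7: attacked by (1,1)→{1,7}; (2,4)→{4}; (3,7)→{3,7}; (4,3)→{3,6}; (5,6)→{4,6}; (6,2)→{1,2,3}. Safe: 5. Place at column 5.
Columns [1, 4, 7, 3, 6, 2, 5], r−c [0, -2, -4, 1, -1, 4, 2], r+c [2, 6, 10, 7, 11, 8, 12] are all distinct, so no two queens attack.

(1,1) (2,4) (3,7) (4,3) (5,6) (6,2) (7,5)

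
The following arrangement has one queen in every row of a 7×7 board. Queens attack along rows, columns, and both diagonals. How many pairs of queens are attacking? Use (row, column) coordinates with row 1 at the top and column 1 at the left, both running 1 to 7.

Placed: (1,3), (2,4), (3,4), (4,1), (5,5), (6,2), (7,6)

2

Same column: (2,4)–(3,4) (column 4).
Same diagonal: (1,3)–(2,4) (|1−2| = |3−4| = 1).
Total attacking pairs: 2.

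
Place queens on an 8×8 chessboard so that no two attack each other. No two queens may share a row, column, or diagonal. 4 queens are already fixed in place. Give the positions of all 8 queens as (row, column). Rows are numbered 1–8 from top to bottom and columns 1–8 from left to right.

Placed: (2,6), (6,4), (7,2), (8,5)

Row 1: attacked by (2,6)→{5,6,7}; (6,4)→{4}; (7,2)→{2,8}; (8,5)→{5}. Safe: 1, 3. Place at column 1.
Row 3: attacked by (1,1)→{1,3}; (2,6)→{5,6,7}; (6,4)→{1,4,7}; (7,2)→{2,6}; (8,5)→{5}. Safe: 8. Place at column 8.
Row 4: attacked by (1,1)→{1,4}; (2,6)→{4,6,8}; (3,8)→{7,8}; (6,4)→{2,4,6}; (7,2)→{2,5}; (8,5)→{1,5}. Safe: 3. Place at column 3.
Row 5: attacked by (1,1)→{1,5}; (2,6)→{3,6}; (3,8)→{6,8}; (4,3)→{2,3,4}; (6,4)→{3,4,5}; (7,2)→{2,4}; (8,5)→{2,5,8}. Safe: 7. Place at column 7.
Columns [1, 6, 8, 3, 7, 4, 2, 5], r−c [0, -4, -5, 1, -2, 2, 5, 3], r+c [2, 8, 11, 7, 12, 10, 9, 13] are all distinct, so no two queens attack.

(1,1) (2,6) (3,8) (4,3) (5,7) (6,4) (7,2) (8,5)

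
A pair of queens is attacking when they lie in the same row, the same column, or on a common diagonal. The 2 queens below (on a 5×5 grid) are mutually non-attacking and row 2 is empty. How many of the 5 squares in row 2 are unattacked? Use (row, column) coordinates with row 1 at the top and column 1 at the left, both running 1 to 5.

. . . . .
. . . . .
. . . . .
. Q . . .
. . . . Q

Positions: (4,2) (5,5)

2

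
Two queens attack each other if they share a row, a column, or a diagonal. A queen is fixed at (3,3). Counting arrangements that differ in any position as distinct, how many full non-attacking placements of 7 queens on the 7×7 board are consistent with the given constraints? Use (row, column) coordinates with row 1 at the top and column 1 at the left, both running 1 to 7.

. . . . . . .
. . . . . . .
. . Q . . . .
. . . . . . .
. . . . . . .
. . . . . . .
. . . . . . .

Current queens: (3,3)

Branch on row 1: col 2 → 2; col 4 → 2; col 6 → 1; col 7 → 1.
Sum: 2 + 2 + 1 + 1 = 6.

6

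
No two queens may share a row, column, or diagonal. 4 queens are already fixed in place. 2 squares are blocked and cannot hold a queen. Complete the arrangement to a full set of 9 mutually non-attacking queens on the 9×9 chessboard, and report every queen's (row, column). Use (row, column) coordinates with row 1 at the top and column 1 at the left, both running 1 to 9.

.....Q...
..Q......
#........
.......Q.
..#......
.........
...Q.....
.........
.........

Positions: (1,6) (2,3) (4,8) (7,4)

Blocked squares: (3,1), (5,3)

Row 3: attacked by (1,6)→{4,6,8}; (2,3)→{2,3,4}; (4,8)→{7,8,9}; (7,4)→{4,8}. Blocked: 1. Safe: 5. Place at column 5.
Row 5: attacked by (1,6)→{2,6}; (2,3)→{3,6}; (3,5)→{3,5,7}; (4,8)→{7,8,9}; (7,4)→{2,4,6}. Blocked: 3. Safe: 1. Place at column 1.
Row 6: attacked by (1,6)→{1,6}; (2,3)→{3,7}; (3,5)→{2,5,8}; (4,8)→{6,8}; (5,1)→{1,2}; (7,4)→{3,4,5}. Safe: 9. Place at column 9.
Row 8: attacked by (1,6)→{6}; (2,3)→{3,9}; (3,5)→{5}; (4,8)→{4,8}; (5,1)→{1,4}; (6,9)→{7,9}; (7,4)→{3,4,5}. Safe: 2. Place at column 2.
Row 9: attacked by (1,6)→{6}; (2,3)→{3}; (3,5)→{5}; (4,8)→{3,8}; (5,1)→{1,5}; (6,9)→{6,9}; (7,4)→{2,4,6}; (8,2)→{1,2,3}. Safe: 7. Place at column 7.
Columns [6, 3, 5, 8, 1, 9, 4, 2, 7], r−c [-5, -1, -2, -4, 4, -3, 3, 6, 2], r+c [7, 5, 8, 12, 6, 15, 11, 10, 16] are all distinct, so no two queens attack.

(1,6) (2,3) (3,5) (4,8) (5,1) (6,9) (7,4) (8,2) (9,7)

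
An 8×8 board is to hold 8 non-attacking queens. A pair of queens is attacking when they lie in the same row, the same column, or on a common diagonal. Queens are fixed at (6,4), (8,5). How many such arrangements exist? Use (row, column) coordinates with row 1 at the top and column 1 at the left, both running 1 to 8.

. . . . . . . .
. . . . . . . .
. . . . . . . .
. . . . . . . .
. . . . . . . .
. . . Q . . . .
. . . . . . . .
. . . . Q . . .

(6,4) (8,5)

Branch on row 1: col 1 → 1; col 2 → 1; col 3 → 2; col 6 → 0; col 7 → 2; col 8 → 0.
Sum: 1 + 1 + 2 + 0 + 2 + 0 = 6.

6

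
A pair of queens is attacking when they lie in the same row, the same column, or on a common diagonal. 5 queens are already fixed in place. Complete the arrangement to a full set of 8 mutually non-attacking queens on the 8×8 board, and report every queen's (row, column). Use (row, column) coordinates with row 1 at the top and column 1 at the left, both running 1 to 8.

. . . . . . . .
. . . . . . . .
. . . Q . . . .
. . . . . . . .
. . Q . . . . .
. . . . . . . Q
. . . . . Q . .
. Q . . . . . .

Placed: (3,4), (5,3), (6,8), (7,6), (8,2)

(1,5) (2,7) (3,4) (4,1) (5,3) (6,8) (7,6) (8,2)

Row 1: attacked by (3,4)→{2,4,6}; (5,3)→{3,7}; (6,8)→{3,8}; (7,6)→{6}; (8,2)→{2}. Safe: 1, 5. Place at column 5.
Row 2: attacked by (1,5)→{4,5,6}; (3,4)→{3,4,5}; (5,3)→{3,6}; (6,8)→{4,8}; (7,6)→{1,6}; (8,2)→{2,8}. Safe: 7. Place at column 7.
Row 4: attacked by (1,5)→{2,5,8}; (2,7)→{5,7}; (3,4)→{3,4,5}; (5,3)→{2,3,4}; (6,8)→{6,8}; (7,6)→{3,6}; (8,2)→{2,6}. Safe: 1. Place at column 1.
Columns [5, 7, 4, 1, 3, 8, 6, 2], r−c [-4, -5, -1, 3, 2, -2, 1, 6], r+c [6, 9, 7, 5, 8, 14, 13, 10] are all distinct, so no two queens attack.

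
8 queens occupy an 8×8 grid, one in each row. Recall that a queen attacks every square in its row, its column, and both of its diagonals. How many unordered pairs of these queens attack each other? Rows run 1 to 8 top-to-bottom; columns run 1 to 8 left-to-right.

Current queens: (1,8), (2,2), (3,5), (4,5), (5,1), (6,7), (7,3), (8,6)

4

Same column: (3,5)–(4,5) (column 5).
Same diagonal: (1,8)–(4,5) (|1−4| = |8−5| = 3); (4,5)–(6,7) (|4−6| = |5−7| = 2); (5,1)–(7,3) (|5−7| = |1−3| = 2).
Total attacking pairs: 4.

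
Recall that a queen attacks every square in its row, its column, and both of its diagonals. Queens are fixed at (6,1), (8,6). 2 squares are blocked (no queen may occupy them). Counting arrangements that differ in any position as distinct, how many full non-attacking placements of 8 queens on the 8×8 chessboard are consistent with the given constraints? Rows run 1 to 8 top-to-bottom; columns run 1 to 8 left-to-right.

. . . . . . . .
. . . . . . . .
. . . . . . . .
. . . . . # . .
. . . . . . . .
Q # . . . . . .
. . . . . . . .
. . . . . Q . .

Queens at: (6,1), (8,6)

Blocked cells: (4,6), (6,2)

4

Branch on row 1: col 2 → 0; col 3 → 1; col 4 → 1; col 5 → 1; col 7 → 1; col 8 → 0.
Sum: 0 + 1 + 1 + 1 + 1 + 0 = 4.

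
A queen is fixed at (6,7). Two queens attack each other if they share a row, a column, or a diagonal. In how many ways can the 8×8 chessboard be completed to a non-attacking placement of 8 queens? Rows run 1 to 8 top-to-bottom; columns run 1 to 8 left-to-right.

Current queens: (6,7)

14

Branch on row 1: col 1 → 1; col 3 → 4; col 4 → 3; col 5 → 3; col 6 → 2; col 8 → 1.
Sum: 1 + 4 + 3 + 3 + 2 + 1 = 14.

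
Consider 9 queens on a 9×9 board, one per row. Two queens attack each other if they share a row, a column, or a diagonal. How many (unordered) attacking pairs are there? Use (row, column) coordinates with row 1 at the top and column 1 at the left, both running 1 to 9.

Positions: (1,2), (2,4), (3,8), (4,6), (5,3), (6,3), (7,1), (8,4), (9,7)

Same column: (2,4)–(8,4) (column 4); (5,3)–(6,3) (column 3).
Same diagonal: (2,4)–(4,6) (|2−4| = |4−6| = 2); (5,3)–(7,1) (|5−7| = |3−1| = 2); (5,3)–(9,7) (|5−9| = |3−7| = 4).
Total attacking pairs: 5.

5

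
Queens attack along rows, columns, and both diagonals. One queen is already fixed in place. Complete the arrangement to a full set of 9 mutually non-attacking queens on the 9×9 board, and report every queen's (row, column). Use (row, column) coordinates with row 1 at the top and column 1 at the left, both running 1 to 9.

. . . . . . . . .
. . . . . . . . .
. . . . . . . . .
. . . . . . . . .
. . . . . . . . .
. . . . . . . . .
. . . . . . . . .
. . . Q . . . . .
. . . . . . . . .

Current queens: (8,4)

(1,2) (2,9) (3,6) (4,3) (5,5) (6,8) (7,1) (8,4) (9,7)

Row 1: attacked by (8,4)→{4}. Safe: 1, 2, 3, 5, 6, 7, 8, 9. Place at column 2.
Row 2: attacked by (1,2)→{1,2,3}; (8,4)→{4}. Safe: 5, 6, 7, 8, 9. Place at column 9.
Row 3: attacked by (1,2)→{2,4}; (2,9)→{8,9}; (8,4)→{4,9}. Safe: 1, 3, 5, 6, 7. Place at column 6.
Row 4: attacked by (1,2)→{2,5}; (2,9)→{7,9}; (3,6)→{5,6,7}; (8,4)→{4,8}. Safe: 1, 3. Place at column 3.
Row 5: attacked by (1,2)→{2,6}; (2,9)→{6,9}; (3,6)→{4,6,8}; (4,3)→{2,3,4}; (8,4)→{1,4,7}. Safe: 5. Place at column 5.
Row 6: attacked by (1,2)→{2,7}; (2,9)→{5,9}; (3,6)→{3,6,9}; (4,3)→{1,3,5}; (5,5)→{4,5,6}; (8,4)→{2,4,6}. Safe: 8. Place at column 8.
Row 7: attacked by (1,2)→{2,8}; (2,9)→{4,9}; (3,6)→{2,6}; (4,3)→{3,6}; (5,5)→{3,5,7}; (6,8)→{7,8,9}; (8,4)→{3,4,5}. Safe: 1. Place at column 1.
Row 9: attacked by (1,2)→{2}; (2,9)→{2,9}; (3,6)→{6}; (4,3)→{3,8}; (5,5)→{1,5,9}; (6,8)→{5,8}; (7,1)→{1,3}; (8,4)→{3,4,5}. Safe: 7. Place at column 7.
Columns [2, 9, 6, 3, 5, 8, 1, 4, 7], r−c [-1, -7, -3, 1, 0, -2, 6, 4, 2], r+c [3, 11, 9, 7, 10, 14, 8, 12, 16] are all distinct, so no two queens attack.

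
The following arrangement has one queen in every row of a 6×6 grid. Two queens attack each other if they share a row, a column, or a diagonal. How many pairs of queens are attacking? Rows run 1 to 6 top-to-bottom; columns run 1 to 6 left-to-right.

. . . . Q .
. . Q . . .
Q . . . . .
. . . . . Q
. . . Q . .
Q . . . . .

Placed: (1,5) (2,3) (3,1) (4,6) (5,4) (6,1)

1

Same column: (3,1)–(6,1) (column 1).
Total attacking pairs: 1.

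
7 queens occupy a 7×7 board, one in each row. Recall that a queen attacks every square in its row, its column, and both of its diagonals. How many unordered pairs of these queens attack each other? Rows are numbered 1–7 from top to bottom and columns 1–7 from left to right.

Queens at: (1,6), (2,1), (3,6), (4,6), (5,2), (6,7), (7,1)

5

Same column: (1,6)–(3,6) (column 6); (1,6)–(4,6) (column 6); (2,1)–(7,1) (column 1); (3,6)–(4,6) (column 6).
Same diagonal: (1,6)–(5,2) (|1−5| = |6−2| = 4).
Total attacking pairs: 5.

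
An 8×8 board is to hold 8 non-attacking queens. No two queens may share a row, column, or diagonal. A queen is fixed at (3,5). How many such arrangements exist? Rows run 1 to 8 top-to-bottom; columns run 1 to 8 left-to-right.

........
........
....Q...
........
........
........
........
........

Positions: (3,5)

Branch on row 1: col 1 → 1; col 2 → 1; col 4 → 6; col 6 → 3; col 8 → 1.
Sum: 1 + 1 + 6 + 3 + 1 = 12.

12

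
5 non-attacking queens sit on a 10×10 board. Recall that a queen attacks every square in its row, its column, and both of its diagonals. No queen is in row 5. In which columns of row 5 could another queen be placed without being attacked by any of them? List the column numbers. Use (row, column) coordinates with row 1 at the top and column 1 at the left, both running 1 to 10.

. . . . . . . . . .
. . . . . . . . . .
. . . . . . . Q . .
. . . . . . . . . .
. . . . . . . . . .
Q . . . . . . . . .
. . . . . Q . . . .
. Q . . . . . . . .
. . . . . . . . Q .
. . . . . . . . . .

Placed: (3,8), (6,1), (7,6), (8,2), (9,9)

columns 3, 7

(3,8) attacks row 5 at column 8 and diagonals 6, 10.
(6,1) attacks row 5 at column 1 and diagonals 2.
(7,6) attacks row 5 at column 6 and diagonals 4, 8.
(8,2) attacks row 5 at column 2 and diagonals 5.
(9,9) attacks row 5 at column 9 and diagonals 5.
Attacked columns: {1, 2, 4, 5, 6, 8, 9, 10}. Safe: {3, 7}.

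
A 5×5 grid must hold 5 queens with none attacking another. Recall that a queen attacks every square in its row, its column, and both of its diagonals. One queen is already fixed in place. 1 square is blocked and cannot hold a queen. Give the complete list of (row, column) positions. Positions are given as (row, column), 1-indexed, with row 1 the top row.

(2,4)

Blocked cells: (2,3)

(1,1) (2,4) (3,2) (4,5) (5,3)

Row 1: attacked by (2,4)→{3,4,5}. Safe: 1, 2. Place at column 1.
Row 3: attacked by (1,1)→{1,3}; (2,4)→{3,4,5}. Safe: 2. Place at column 2.
Row 4: attacked by (1,1)→{1,4}; (2,4)→{2,4}; (3,2)→{1,2,3}. Safe: 5. Place at column 5.
Row 5: attacked by (1,1)→{1,5}; (2,4)→{1,4}; (3,2)→{2,4}; (4,5)→{4,5}. Safe: 3. Place at column 3.
Columns [1, 4, 2, 5, 3], r−c [0, -2, 1, -1, 2], r+c [2, 6, 5, 9, 8] are all distinct, so no two queens attack.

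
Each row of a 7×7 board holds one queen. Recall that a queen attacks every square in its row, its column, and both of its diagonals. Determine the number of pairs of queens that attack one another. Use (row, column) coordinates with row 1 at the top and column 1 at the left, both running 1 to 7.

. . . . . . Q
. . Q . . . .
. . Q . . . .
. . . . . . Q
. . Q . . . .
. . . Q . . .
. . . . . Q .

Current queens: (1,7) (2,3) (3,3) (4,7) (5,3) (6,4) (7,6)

6

Same column: (1,7)–(4,7) (column 7); (2,3)–(3,3) (column 3); (2,3)–(5,3) (column 3); (3,3)–(5,3) (column 3).
Same diagonal: (1,7)–(5,3) (|1−5| = |7−3| = 4); (5,3)–(6,4) (|5−6| = |3−4| = 1).
Total attacking pairs: 6.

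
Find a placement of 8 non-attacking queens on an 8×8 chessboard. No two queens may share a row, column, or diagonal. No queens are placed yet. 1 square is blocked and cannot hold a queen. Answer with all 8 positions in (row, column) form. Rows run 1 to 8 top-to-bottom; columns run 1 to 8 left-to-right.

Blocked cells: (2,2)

(1,3) (2,7) (3,2) (4,8) (5,5) (6,1) (7,4) (8,6)

Row 1: Safe: 1, 2, 3, 4, 5, 6, 7, 8. Place at column 3.
Row 2: attacked by (1,3)→{2,3,4}. Blocked: 2. Safe: 1, 5, 6, 7, 8. Place at column 7.
Row 3: attacked by (1,3)→{1,3,5}; (2,7)→{6,7,8}. Safe: 2, 4. Place at column 2.
Row 4: attacked by (1,3)→{3,6}; (2,7)→{5,7}; (3,2)→{1,2,3}. Safe: 4, 8. Place at column 8.
Row 5: attacked by (1,3)→{3,7}; (2,7)→{4,7}; (3,2)→{2,4}; (4,8)→{7,8}. Safe: 1, 5, 6. Place at column 5.
Row 6: attacked by (1,3)→{3,8}; (2,7)→{3,7}; (3,2)→{2,5}; (4,8)→{6,8}; (5,5)→{4,5,6}. Safe: 1. Place at column 1.
Row 7: attacked by (1,3)→{3}; (2,7)→{2,7}; (3,2)→{2,6}; (4,8)→{5,8}; (5,5)→{3,5,7}; (6,1)→{1,2}. Safe: 4. Place at column 4.
Row 8: attacked by (1,3)→{3}; (2,7)→{1,7}; (3,2)→{2,7}; (4,8)→{4,8}; (5,5)→{2,5,8}; (6,1)→{1,3}; (7,4)→{3,4,5}. Safe: 6. Place at column 6.
Columns [3, 7, 2, 8, 5, 1, 4, 6], r−c [-2, -5, 1, -4, 0, 5, 3, 2], r+c [4, 9, 5, 12, 10, 7, 11, 14] are all distinct, so no two queens attack.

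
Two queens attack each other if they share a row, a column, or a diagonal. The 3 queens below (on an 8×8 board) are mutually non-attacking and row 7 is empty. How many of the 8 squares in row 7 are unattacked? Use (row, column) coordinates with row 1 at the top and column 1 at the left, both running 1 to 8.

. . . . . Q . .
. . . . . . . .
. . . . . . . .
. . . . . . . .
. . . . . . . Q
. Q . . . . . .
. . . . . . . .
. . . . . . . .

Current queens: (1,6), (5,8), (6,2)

3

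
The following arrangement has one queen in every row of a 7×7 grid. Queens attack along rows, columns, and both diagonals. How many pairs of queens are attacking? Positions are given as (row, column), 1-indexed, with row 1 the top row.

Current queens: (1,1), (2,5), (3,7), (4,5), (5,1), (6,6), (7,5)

6

Same column: (1,1)–(5,1) (column 1); (2,5)–(4,5) (column 5); (2,5)–(7,5) (column 5); (4,5)–(7,5) (column 5).
Same diagonal: (1,1)–(6,6) (|1−6| = |1−6| = 5); (6,6)–(7,5) (|6−7| = |6−5| = 1).
Total attacking pairs: 6.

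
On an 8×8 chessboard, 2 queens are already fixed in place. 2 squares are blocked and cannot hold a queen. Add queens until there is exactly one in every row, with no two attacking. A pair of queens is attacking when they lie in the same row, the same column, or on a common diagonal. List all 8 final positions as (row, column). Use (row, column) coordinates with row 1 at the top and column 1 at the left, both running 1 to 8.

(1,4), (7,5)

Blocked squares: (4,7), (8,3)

(1,4) (2,2) (3,8) (4,6) (5,1) (6,3) (7,5) (8,7)

Row 2: attacked by (1,4)→{3,4,5}; (7,5)→{5}. Safe: 1, 2, 6, 7, 8. Place at column 2.
Row 3: attacked by (1,4)→{2,4,6}; (2,2)→{1,2,3}; (7,5)→{1,5}. Safe: 7, 8. Place at column 8.
Row 4: attacked by (1,4)→{1,4,7}; (2,2)→{2,4}; (3,8)→{7,8}; (7,5)→{2,5,8}. Blocked: 7. Safe: 3, 6. Place at column 6.
Row 5: attacked by (1,4)→{4,8}; (2,2)→{2,5}; (3,8)→{6,8}; (4,6)→{5,6,7}; (7,5)→{3,5,7}. Safe: 1. Place at column 1.
Row 6: attacked by (1,4)→{4}; (2,2)→{2,6}; (3,8)→{5,8}; (4,6)→{4,6,8}; (5,1)→{1,2}; (7,5)→{4,5,6}. Safe: 3, 7. Place at column 3.
Row 8: attacked by (1,4)→{4}; (2,2)→{2,8}; (3,8)→{3,8}; (4,6)→{2,6}; (5,1)→{1,4}; (6,3)→{1,3,5}; (7,5)→{4,5,6}. Blocked: 3. Safe: 7. Place at column 7.
Columns [4, 2, 8, 6, 1, 3, 5, 7], r−c [-3, 0, -5, -2, 4, 3, 2, 1], r+c [5, 4, 11, 10, 6, 9, 12, 15] are all distinct, so no two queens attack.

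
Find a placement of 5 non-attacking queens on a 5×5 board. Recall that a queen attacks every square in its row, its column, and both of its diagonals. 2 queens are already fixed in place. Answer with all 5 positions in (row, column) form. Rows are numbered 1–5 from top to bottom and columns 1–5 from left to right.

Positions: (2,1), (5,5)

(1,3) (2,1) (3,4) (4,2) (5,5)

Row 1: attacked by (2,1)→{1,2}; (5,5)→{1,5}. Safe: 3, 4. Place at column 3.
Row 3: attacked by (1,3)→{1,3,5}; (2,1)→{1,2}; (5,5)→{3,5}. Safe: 4. Place at column 4.
Row 4: attacked by (1,3)→{3}; (2,1)→{1,3}; (3,4)→{3,4,5}; (5,5)→{4,5}. Safe: 2. Place at column 2.
Columns [3, 1, 4, 2, 5], r−c [-2, 1, -1, 2, 0], r+c [4, 3, 7, 6, 10] are all distinct, so no two queens attack.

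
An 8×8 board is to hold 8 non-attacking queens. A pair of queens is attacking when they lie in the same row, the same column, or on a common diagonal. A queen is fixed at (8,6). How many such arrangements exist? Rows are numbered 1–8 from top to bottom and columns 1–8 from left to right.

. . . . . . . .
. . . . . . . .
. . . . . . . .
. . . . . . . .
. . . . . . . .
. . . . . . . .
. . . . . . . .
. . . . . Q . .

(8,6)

Branch on row 1: col 1 → 0; col 2 → 0; col 3 → 5; col 4 → 4; col 5 → 3; col 7 → 2; col 8 → 2.
Sum: 0 + 0 + 5 + 4 + 3 + 2 + 2 = 16.

16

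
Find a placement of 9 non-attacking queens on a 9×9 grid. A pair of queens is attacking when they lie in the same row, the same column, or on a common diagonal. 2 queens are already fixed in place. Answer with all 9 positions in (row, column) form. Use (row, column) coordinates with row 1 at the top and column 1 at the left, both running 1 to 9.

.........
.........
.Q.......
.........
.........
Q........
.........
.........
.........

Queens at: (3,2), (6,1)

Row 1: attacked by (3,2)→{2,4}; (6,1)→{1,6}. Safe: 3, 5, 7, 8, 9. Place at column 3.
Row 2: attacked by (1,3)→{2,3,4}; (3,2)→{1,2,3}; (6,1)→{1,5}. Safe: 6, 7, 8, 9. Place at column 7.
Row 4: attacked by (1,3)→{3,6}; (2,7)→{5,7,9}; (3,2)→{1,2,3}; (6,1)→{1,3}. Safe: 4, 8. Place at column 4.
Row 5: attacked by (1,3)→{3,7}; (2,7)→{4,7}; (3,2)→{2,4}; (4,4)→{3,4,5}; (6,1)→{1,2}. Safe: 6, 8, 9. Place at column 8.
Row 7: attacked by (1,3)→{3,9}; (2,7)→{2,7}; (3,2)→{2,6}; (4,4)→{1,4,7}; (5,8)→{6,8}; (6,1)→{1,2}. Safe: 5. Place at column 5.
Row 8: attacked by (1,3)→{3}; (2,7)→{1,7}; (3,2)→{2,7}; (4,4)→{4,8}; (5,8)→{5,8}; (6,1)→{1,3}; (7,5)→{4,5,6}. Safe: 9. Place at column 9.
Row 9: attacked by (1,3)→{3}; (2,7)→{7}; (3,2)→{2,8}; (4,4)→{4,9}; (5,8)→{4,8}; (6,1)→{1,4}; (7,5)→{3,5,7}; (8,9)→{8,9}. Safe: 6. Place at column 6.
Columns [3, 7, 2, 4, 8, 1, 5, 9, 6], r−c [-2, -5, 1, 0, -3, 5, 2, -1, 3], r+c [4, 9, 5, 8, 13, 7, 12, 17, 15] are all distinct, so no two queens attack.

(1,3) (2,7) (3,2) (4,4) (5,8) (6,1) (7,5) (8,9) (9,6)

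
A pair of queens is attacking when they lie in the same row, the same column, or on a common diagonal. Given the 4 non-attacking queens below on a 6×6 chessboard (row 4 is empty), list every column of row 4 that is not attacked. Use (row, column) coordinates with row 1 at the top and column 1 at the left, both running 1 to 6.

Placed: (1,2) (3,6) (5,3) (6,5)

(1,2) attacks row 4 at column 2 and diagonals 5.
(3,6) attacks row 4 at column 6 and diagonals 5.
(5,3) attacks row 4 at column 3 and diagonals 2, 4.
(6,5) attacks row 4 at column 5 and diagonals 3.
Attacked columns: {2, 3, 4, 5, 6}. Safe: {1}.

columns 1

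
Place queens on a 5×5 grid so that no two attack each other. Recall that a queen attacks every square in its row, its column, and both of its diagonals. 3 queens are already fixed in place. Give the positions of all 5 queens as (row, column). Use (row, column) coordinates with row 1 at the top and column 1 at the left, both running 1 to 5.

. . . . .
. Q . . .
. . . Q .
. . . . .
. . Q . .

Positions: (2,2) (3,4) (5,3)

Row 1: attacked by (2,2)→{1,2,3}; (3,4)→{2,4}; (5,3)→{3}. Safe: 5. Place at column 5.
Row 4: attacked by (1,5)→{2,5}; (2,2)→{2,4}; (3,4)→{3,4,5}; (5,3)→{2,3,4}. Safe: 1. Place at column 1.
Columns [5, 2, 4, 1, 3], r−c [-4, 0, -1, 3, 2], r+c [6, 4, 7, 5, 8] are all distinct, so no two queens attack.

(1,5) (2,2) (3,4) (4,1) (5,3)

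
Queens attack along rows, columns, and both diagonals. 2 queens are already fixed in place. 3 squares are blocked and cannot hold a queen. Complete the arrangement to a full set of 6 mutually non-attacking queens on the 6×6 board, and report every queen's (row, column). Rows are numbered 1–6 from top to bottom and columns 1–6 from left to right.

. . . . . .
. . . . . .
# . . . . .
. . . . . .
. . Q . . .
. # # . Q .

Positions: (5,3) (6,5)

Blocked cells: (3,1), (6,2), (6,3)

(1,2) (2,4) (3,6) (4,1) (5,3) (6,5)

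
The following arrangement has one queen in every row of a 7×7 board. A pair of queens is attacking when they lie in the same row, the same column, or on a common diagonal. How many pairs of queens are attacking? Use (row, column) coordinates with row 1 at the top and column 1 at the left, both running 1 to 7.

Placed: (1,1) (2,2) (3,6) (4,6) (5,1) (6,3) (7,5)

4

Same column: (1,1)–(5,1) (column 1); (3,6)–(4,6) (column 6).
Same diagonal: (1,1)–(2,2) (|1−2| = |1−2| = 1); (3,6)–(6,3) (|3−6| = |6−3| = 3).
Total attacking pairs: 4.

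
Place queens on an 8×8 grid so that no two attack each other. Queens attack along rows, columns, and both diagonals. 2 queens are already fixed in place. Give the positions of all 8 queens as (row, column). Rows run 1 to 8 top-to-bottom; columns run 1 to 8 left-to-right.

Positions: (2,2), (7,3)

(1,4) (2,2) (3,5) (4,8) (5,6) (6,1) (7,3) (8,7)

Row 1: attacked by (2,2)→{1,2,3}; (7,3)→{3}. Safe: 4, 5, 6, 7, 8. Place at column 4.
Row 3: attacked by (1,4)→{2,4,6}; (2,2)→{1,2,3}; (7,3)→{3,7}. Safe: 5, 8. Place at column 5.
Row 4: attacked by (1,4)→{1,4,7}; (2,2)→{2,4}; (3,5)→{4,5,6}; (7,3)→{3,6}. Safe: 8. Place at column 8.
Row 5: attacked by (1,4)→{4,8}; (2,2)→{2,5}; (3,5)→{3,5,7}; (4,8)→{7,8}; (7,3)→{1,3,5}. Safe: 6. Place at column 6.
Row 6: attacked by (1,4)→{4}; (2,2)→{2,6}; (3,5)→{2,5,8}; (4,8)→{6,8}; (5,6)→{5,6,7}; (7,3)→{2,3,4}. Safe: 1. Place at column 1.
Row 8: attacked by (1,4)→{4}; (2,2)→{2,8}; (3,5)→{5}; (4,8)→{4,8}; (5,6)→{3,6}; (6,1)→{1,3}; (7,3)→{2,3,4}. Safe: 7. Place at column 7.
Columns [4, 2, 5, 8, 6, 1, 3, 7], r−c [-3, 0, -2, -4, -1, 5, 4, 1], r+c [5, 4, 8, 12, 11, 7, 10, 15] are all distinct, so no two queens attack.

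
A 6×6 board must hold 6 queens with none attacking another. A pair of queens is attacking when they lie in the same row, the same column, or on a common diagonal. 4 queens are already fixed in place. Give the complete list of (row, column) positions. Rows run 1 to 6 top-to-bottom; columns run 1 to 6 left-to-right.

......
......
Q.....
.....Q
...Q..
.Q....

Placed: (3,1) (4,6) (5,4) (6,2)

(1,5) (2,3) (3,1) (4,6) (5,4) (6,2)

Row 1: attacked by (3,1)→{1,3}; (4,6)→{3,6}; (5,4)→{4}; (6,2)→{2}. Safe: 5. Place at column 5.
Row 2: attacked by (1,5)→{4,5,6}; (3,1)→{1,2}; (4,6)→{4,6}; (5,4)→{1,4}; (6,2)→{2,6}. Safe: 3. Place at column 3.
Columns [5, 3, 1, 6, 4, 2], r−c [-4, -1, 2, -2, 1, 4], r+c [6, 5, 4, 10, 9, 8] are all distinct, so no two queens attack.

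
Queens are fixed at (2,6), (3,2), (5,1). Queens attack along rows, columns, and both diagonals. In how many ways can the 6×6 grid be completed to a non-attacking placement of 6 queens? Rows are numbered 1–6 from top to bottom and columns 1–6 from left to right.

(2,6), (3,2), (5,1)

1

Branch on row 1: col 3 → 1.
Sum: 1 = 1.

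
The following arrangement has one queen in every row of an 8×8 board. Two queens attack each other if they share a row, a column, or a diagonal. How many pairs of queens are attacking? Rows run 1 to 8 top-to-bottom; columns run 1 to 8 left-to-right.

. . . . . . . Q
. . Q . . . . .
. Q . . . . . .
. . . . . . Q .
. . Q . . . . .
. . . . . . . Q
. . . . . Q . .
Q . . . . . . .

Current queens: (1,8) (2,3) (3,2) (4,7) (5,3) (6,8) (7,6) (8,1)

5

Same column: (1,8)–(6,8) (column 8); (2,3)–(5,3) (column 3).
Same diagonal: (1,8)–(8,1) (|1−8| = |8−1| = 7); (2,3)–(3,2) (|2−3| = |3−2| = 1); (3,2)–(7,6) (|3−7| = |2−6| = 4).
Total attacking pairs: 5.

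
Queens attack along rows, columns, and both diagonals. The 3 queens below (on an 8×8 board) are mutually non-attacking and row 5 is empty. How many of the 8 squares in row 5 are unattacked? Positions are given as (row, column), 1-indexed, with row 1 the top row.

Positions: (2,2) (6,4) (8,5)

(2,2) attacks row 5 at column 2 and diagonals 5.
(6,4) attacks row 5 at column 4 and diagonals 3, 5.
(8,5) attacks row 5 at column 5 and diagonals 2, 8.
Attacked columns: {2, 3, 4, 5, 8}. Safe: {1, 6, 7}.

3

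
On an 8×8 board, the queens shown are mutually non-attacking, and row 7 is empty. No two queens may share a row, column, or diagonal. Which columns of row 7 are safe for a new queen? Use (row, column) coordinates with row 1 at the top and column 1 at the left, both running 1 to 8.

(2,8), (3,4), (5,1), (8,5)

(2,8) attacks row 7 at column 8 and diagonals 3.
(3,4) attacks row 7 at column 4 and diagonals 8.
(5,1) attacks row 7 at column 1 and diagonals 3.
(8,5) attacks row 7 at column 5 and diagonals 4, 6.
Attacked columns: {1, 3, 4, 5, 6, 8}. Safe: {2, 7}.

columns 2, 7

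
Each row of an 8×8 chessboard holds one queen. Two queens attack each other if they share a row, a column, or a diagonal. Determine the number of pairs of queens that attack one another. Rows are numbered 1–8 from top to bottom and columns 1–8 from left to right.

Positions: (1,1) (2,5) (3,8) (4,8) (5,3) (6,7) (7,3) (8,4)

Same column: (3,8)–(4,8) (column 8); (5,3)–(7,3) (column 3).
Same diagonal: (4,8)–(8,4) (|4−8| = |8−4| = 4); (7,3)–(8,4) (|7−8| = |3−4| = 1).
Total attacking pairs: 4.

4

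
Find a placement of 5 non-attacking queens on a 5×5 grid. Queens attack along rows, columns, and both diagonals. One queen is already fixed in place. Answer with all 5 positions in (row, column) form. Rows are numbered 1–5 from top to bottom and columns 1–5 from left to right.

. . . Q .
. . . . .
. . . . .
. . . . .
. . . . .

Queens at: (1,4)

Row 2: attacked by (1,4)→{3,4,5}. Safe: 1, 2. Place at column 2.
Row 3: attacked by (1,4)→{2,4}; (2,2)→{1,2,3}. Safe: 5. Place at column 5.
Row 4: attacked by (1,4)→{1,4}; (2,2)→{2,4}; (3,5)→{4,5}. Safe: 3. Place at column 3.
Row 5: attacked by (1,4)→{4}; (2,2)→{2,5}; (3,5)→{3,5}; (4,3)→{2,3,4}. Safe: 1. Place at column 1.
Columns [4, 2, 5, 3, 1], r−c [-3, 0, -2, 1, 4], r+c [5, 4, 8, 7, 6] are all distinct, so no two queens attack.

(1,4) (2,2) (3,5) (4,3) (5,1)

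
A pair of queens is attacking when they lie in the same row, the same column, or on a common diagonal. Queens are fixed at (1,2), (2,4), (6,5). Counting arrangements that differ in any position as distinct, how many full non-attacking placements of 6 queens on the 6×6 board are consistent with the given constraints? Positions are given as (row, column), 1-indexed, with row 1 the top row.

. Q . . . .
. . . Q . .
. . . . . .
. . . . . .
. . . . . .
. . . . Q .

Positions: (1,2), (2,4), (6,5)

1

Branch on row 3: col 1 → 0; col 6 → 1.
Sum: 0 + 1 = 1.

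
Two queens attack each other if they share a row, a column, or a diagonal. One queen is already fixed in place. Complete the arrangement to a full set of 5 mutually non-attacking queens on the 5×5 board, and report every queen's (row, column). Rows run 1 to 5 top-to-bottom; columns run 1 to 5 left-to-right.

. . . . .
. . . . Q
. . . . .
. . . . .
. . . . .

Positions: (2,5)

Row 1: attacked by (2,5)→{4,5}. Safe: 1, 2, 3. Place at column 2.
Row 3: attacked by (1,2)→{2,4}; (2,5)→{4,5}. Safe: 1, 3. Place at column 3.
Row 4: attacked by (1,2)→{2,5}; (2,5)→{3,5}; (3,3)→{2,3,4}. Safe: 1. Place at column 1.
Row 5: attacked by (1,2)→{2}; (2,5)→{2,5}; (3,3)→{1,3,5}; (4,1)→{1,2}. Safe: 4. Place at column 4.
Columns [2, 5, 3, 1, 4], r−c [-1, -3, 0, 3, 1], r+c [3, 7, 6, 5, 9] are all distinct, so no two queens attack.

(1,2) (2,5) (3,3) (4,1) (5,4)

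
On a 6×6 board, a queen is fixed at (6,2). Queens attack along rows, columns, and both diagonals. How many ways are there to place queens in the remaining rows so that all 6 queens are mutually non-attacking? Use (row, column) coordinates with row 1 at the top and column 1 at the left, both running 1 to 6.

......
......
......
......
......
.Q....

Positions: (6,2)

1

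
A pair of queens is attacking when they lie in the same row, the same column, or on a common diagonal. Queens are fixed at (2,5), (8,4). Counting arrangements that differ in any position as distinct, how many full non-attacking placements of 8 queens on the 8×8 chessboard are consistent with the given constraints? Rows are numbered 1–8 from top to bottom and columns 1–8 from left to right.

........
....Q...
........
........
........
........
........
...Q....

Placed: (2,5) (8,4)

Branch on row 1: col 1 → 1; col 2 → 1; col 3 → 0; col 7 → 1; col 8 → 0.
Sum: 1 + 1 + 0 + 1 + 0 = 3.

3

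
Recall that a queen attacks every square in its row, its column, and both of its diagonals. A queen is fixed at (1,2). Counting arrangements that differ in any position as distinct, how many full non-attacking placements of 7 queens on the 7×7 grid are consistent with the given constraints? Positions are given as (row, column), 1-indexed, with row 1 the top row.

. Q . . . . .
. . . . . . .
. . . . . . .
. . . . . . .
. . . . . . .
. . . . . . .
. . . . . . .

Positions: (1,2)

7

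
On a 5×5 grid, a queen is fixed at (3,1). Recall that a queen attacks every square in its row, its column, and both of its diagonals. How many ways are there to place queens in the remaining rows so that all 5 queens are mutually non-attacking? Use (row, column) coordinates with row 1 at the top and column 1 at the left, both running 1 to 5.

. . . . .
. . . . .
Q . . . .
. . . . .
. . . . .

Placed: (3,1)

2

Branch on row 1: col 2 → 1; col 4 → 0; col 5 → 1.
Sum: 1 + 0 + 1 = 2.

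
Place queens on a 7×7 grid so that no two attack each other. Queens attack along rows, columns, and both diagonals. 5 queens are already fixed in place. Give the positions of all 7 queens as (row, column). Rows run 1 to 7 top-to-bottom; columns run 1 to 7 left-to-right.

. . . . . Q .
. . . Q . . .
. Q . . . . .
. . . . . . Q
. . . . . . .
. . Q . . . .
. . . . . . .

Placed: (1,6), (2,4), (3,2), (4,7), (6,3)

(1,6) (2,4) (3,2) (4,7) (5,5) (6,3) (7,1)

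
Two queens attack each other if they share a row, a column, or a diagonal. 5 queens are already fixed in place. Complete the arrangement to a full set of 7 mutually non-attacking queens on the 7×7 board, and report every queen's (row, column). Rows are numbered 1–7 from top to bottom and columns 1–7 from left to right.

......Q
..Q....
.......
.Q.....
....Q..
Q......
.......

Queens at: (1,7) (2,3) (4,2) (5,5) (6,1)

Row 3: attacked by (1,7)→{5,7}; (2,3)→{2,3,4}; (4,2)→{1,2,3}; (5,5)→{3,5,7}; (6,1)→{1,4}. Safe: 6. Place at column 6.
Row 7: attacked by (1,7)→{1,7}; (2,3)→{3}; (3,6)→{2,6}; (4,2)→{2,5}; (5,5)→{3,5,7}; (6,1)→{1,2}. Safe: 4. Place at column 4.
Columns [7, 3, 6, 2, 5, 1, 4], r−c [-6, -1, -3, 2, 0, 5, 3], r+c [8, 5, 9, 6, 10, 7, 11] are all distinct, so no two queens attack.

(1,7) (2,3) (3,6) (4,2) (5,5) (6,1) (7,4)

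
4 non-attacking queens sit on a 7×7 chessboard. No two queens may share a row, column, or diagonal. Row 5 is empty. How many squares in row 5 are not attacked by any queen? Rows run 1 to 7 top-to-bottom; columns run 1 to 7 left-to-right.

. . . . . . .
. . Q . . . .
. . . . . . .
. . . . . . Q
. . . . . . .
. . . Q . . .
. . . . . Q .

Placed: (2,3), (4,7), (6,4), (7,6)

(2,3) attacks row 5 at column 3 and diagonals 6.
(4,7) attacks row 5 at column 7 and diagonals 6.
(6,4) attacks row 5 at column 4 and diagonals 3, 5.
(7,6) attacks row 5 at column 6 and diagonals 4.
Attacked columns: {3, 4, 5, 6, 7}. Safe: {1, 2}.

2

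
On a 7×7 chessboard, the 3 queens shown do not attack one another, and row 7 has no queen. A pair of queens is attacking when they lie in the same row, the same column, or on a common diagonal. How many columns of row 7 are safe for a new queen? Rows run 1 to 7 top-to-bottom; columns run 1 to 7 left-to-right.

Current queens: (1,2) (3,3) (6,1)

3

(1,2) attacks row 7 at column 2.
(3,3) attacks row 7 at column 3 and diagonals 7.
(6,1) attacks row 7 at column 1 and diagonals 2.
Attacked columns: {1, 2, 3, 7}. Safe: {4, 5, 6}.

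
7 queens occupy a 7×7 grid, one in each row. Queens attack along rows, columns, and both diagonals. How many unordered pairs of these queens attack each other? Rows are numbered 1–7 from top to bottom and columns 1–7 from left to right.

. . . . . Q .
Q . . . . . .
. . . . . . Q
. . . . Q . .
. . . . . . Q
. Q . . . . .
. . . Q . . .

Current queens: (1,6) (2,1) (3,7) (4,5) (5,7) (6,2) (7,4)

1

Same column: (3,7)–(5,7) (column 7).
Total attacking pairs: 1.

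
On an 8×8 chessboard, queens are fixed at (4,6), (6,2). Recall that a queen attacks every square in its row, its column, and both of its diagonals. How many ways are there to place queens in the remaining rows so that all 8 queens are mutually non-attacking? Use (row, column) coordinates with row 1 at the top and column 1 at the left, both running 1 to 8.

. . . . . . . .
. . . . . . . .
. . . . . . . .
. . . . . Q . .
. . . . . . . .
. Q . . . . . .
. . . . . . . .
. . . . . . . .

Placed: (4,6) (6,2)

3

Branch on row 1: col 1 → 1; col 4 → 0; col 5 → 2; col 8 → 0.
Sum: 1 + 0 + 2 + 0 = 3.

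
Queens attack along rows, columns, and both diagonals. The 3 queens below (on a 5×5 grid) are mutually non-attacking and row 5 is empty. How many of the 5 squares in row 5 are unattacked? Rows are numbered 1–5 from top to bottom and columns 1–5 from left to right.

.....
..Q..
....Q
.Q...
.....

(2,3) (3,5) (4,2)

1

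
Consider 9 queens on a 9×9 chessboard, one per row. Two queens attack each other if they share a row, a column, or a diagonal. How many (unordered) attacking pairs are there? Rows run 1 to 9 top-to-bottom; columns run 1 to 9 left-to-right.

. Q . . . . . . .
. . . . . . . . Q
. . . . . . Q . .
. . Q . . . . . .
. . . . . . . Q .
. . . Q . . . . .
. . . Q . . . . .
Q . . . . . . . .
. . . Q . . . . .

6

Same column: (6,4)–(7,4) (column 4); (6,4)–(9,4) (column 4); (7,4)–(9,4) (column 4).
Same diagonal: (2,9)–(7,4) (|2−7| = |9−4| = 5); (3,7)–(6,4) (|3−6| = |7−4| = 3); (5,8)–(9,4) (|5−9| = |8−4| = 4).
Total attacking pairs: 6.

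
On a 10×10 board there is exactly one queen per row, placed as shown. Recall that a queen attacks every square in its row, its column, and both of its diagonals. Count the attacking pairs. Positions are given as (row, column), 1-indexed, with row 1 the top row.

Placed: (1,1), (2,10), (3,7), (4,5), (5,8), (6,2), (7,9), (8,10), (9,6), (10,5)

4

Same column: (2,10)–(8,10) (column 10); (4,5)–(10,5) (column 5).
Same diagonal: (7,9)–(8,10) (|7−8| = |9−10| = 1); (9,6)–(10,5) (|9−10| = |6−5| = 1).
Total attacking pairs: 4.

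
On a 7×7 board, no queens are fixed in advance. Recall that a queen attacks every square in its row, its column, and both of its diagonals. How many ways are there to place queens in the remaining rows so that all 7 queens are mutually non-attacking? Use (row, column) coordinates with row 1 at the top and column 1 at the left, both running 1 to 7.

Branch on row 1: col 1 → 4; col 2 → 7; col 3 → 6; col 4 → 6; col 5 → 6; col 6 → 7; col 7 → 4.
Sum: 4 + 7 + 6 + 6 + 6 + 7 + 4 = 40.
(This is the classic 7-queens count.)

40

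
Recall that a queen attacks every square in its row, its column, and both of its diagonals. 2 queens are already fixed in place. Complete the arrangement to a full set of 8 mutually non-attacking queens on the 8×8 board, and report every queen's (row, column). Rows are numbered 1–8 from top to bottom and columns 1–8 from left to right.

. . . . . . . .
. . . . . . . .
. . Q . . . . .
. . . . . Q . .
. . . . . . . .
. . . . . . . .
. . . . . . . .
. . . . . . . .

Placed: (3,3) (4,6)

Row 1: attacked by (3,3)→{1,3,5}; (4,6)→{3,6}. Safe: 2, 4, 7, 8. Place at column 2.
Row 2: attacked by (1,2)→{1,2,3}; (3,3)→{2,3,4}; (4,6)→{4,6,8}. Safe: 5, 7. Place at column 7.
Row 5: attacked by (1,2)→{2,6}; (2,7)→{4,7}; (3,3)→{1,3,5}; (4,6)→{5,6,7}. Safe: 8. Place at column 8.
Row 6: attacked by (1,2)→{2,7}; (2,7)→{3,7}; (3,3)→{3,6}; (4,6)→{4,6,8}; (5,8)→{7,8}. Safe: 1, 5. Place at column 5.
Row 7: attacked by (1,2)→{2,8}; (2,7)→{2,7}; (3,3)→{3,7}; (4,6)→{3,6}; (5,8)→{6,8}; (6,5)→{4,5,6}. Safe: 1. Place at column 1.
Row 8: attacked by (1,2)→{2}; (2,7)→{1,7}; (3,3)→{3,8}; (4,6)→{2,6}; (5,8)→{5,8}; (6,5)→{3,5,7}; (7,1)→{1,2}. Safe: 4. Place at column 4.
Columns [2, 7, 3, 6, 8, 5, 1, 4], r−c [-1, -5, 0, -2, -3, 1, 6, 4], r+c [3, 9, 6, 10, 13, 11, 8, 12] are all distinct, so no two queens attack.

(1,2) (2,7) (3,3) (4,6) (5,8) (6,5) (7,1) (8,4)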